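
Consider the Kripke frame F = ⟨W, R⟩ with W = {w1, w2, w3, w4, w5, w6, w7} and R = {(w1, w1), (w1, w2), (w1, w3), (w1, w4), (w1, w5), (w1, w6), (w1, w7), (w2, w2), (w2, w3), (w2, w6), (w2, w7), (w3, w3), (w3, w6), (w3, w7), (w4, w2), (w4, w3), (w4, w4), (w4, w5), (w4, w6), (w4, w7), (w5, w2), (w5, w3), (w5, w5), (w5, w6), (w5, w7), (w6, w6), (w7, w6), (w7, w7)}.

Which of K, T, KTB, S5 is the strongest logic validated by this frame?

Reflexive (axiom T): yes — every world is R-related to itself.
Symmetric (axiom B): no — w1 R w2 but not w2 R w1.
Euclidean (axiom 5): no — w1 R w2 and w1 R w4, but not w2 R w4.
So F validates K, T; KTB would additionally require R to be symmetric. The strongest is T.

T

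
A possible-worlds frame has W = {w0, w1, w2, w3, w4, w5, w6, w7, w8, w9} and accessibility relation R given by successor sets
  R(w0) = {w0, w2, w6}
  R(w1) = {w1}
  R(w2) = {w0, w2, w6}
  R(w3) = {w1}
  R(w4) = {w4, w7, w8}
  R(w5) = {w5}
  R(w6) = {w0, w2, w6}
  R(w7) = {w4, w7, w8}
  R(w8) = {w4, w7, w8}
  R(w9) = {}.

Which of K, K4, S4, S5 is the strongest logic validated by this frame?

Transitive (axiom 4): yes — every two-step R-path is closed by a direct edge.
Reflexive (axiom T): no — w3 is not related to itself.
Euclidean (axiom 5): yes — any two successors of a common world are R-related.
So F validates K, K4; S4 would additionally require R to be reflexive. The strongest is K4.

K4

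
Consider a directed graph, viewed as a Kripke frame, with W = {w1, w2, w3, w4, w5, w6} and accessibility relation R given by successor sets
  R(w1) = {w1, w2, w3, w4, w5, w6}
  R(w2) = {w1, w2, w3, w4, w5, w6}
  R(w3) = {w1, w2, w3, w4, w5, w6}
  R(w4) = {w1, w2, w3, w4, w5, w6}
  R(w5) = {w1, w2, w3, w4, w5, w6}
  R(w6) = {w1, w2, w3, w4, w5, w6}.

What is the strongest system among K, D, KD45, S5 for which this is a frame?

S5

Serial (axiom D): yes — every world has a successor (e.g. w1 R w1).
Euclidean (axiom 5): yes — any two successors of a common world are R-related.
Transitive (axiom 4): yes — every two-step R-path is closed by a direct edge.
Reflexive (axiom T): yes — every world is R-related to itself.
So F validates K, D, KD45, S5. The strongest is S5.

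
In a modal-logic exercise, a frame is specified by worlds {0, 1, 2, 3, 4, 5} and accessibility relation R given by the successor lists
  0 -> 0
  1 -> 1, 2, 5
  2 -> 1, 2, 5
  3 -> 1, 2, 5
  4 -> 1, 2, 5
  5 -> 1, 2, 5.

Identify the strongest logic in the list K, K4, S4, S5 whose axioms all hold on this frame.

Transitive (axiom 4): yes — every two-step R-path is closed by a direct edge.
Reflexive (axiom T): no — 3 is not related to itself.
Euclidean (axiom 5): yes — any two successors of a common world are R-related.
So F validates K, K4; S4 would additionally require R to be reflexive. The strongest is K4.

K4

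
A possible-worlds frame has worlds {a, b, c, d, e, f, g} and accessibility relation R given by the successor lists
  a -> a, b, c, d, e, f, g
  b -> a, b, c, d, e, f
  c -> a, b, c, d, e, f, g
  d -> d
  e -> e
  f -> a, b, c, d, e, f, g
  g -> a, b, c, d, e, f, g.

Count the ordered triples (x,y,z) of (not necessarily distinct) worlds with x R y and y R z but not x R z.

Enumerating: (b,a,g), (b,c,g), (b,f,g).

3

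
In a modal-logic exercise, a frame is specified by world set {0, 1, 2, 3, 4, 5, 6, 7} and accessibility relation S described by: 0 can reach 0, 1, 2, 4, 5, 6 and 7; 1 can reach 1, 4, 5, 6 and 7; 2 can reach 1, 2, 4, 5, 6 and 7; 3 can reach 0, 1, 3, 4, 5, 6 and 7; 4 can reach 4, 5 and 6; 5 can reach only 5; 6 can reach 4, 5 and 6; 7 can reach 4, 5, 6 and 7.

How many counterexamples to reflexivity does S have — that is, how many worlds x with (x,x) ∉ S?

S is reflexive; there are no such worlds.

0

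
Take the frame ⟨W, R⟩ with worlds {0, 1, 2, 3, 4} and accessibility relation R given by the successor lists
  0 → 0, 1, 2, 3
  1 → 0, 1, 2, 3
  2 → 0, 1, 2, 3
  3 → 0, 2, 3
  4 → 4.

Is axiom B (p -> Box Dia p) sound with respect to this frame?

No

By correspondence theory, B is valid on a frame iff R is symmetric.
Symmetric: no — 1 R 3 but not 3 R 1.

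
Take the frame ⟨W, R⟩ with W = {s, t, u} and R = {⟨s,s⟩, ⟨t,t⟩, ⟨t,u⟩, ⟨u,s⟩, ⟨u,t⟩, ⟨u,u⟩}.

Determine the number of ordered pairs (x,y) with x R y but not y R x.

Enumerating: (u,s).

1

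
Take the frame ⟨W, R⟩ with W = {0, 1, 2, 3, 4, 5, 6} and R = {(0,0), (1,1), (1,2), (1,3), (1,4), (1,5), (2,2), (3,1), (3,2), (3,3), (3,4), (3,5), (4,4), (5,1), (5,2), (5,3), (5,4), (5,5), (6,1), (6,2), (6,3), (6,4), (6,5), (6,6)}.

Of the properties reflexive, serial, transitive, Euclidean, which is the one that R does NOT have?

Euclidean

Reflexive: yes — every world is R-related to itself.
Serial: yes — every world has a successor (e.g. 0 R 0).
Transitive: yes — every two-step R-path is closed by a direct edge.
Euclidean: no — 1 R 2 and 1 R 3, but not 2 R 3.
Only Euclidean fails.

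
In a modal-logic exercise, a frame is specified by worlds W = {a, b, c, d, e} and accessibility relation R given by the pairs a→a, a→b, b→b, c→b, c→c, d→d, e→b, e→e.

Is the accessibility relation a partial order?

Yes

Reflexive: yes — every world is R-related to itself.
Transitive: yes — every two-step R-path is closed by a direct edge.
Antisymmetric: yes — no distinct pair is related both ways.
So R is a partial order.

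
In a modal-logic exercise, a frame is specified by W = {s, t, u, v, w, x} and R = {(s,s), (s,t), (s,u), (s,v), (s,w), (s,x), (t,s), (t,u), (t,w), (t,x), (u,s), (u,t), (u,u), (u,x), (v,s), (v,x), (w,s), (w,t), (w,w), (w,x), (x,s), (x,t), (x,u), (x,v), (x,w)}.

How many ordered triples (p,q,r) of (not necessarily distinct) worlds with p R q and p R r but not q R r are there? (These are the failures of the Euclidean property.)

29

Enumerating: (s,t,t), (s,t,v), (s,u,v), (s,u,w), (s,v,t), (s,v,u), (s,v,v), (s,v,w), (s,w,u), (s,w,v), (s,x,x), (t,u,w), … and 17 more.
Total: 29.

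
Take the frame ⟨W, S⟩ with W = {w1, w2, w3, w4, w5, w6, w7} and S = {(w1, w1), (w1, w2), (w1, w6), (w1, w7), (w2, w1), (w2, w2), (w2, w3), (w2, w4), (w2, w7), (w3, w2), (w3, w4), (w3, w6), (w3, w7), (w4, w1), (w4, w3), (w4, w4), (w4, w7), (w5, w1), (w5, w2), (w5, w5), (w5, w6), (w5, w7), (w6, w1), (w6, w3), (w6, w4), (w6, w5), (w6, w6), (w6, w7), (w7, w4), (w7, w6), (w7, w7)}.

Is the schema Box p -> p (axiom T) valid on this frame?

No

The schema T characterises exactly the reflexive frames.
Reflexive: no — w3 is not related to itself.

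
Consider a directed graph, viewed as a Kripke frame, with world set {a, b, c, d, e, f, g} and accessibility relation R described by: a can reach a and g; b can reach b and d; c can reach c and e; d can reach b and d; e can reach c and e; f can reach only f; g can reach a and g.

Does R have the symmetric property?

Symmetric: yes — every pair in R has its reverse in R.

Yes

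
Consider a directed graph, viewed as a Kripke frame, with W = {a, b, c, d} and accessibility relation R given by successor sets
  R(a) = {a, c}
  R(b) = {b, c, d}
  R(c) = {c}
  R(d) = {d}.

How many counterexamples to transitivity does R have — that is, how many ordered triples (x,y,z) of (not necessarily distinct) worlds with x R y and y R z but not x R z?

R is transitive; there are no such tuples.

0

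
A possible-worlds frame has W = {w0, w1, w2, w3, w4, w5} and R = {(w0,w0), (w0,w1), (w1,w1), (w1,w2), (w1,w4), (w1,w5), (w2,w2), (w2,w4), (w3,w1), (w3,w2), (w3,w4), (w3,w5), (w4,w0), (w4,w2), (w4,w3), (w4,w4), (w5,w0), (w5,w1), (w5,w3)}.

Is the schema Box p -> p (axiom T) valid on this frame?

Axiom T corresponds to the accessibility relation being reflexive.
Reflexive: no — w3 is not related to itself.

No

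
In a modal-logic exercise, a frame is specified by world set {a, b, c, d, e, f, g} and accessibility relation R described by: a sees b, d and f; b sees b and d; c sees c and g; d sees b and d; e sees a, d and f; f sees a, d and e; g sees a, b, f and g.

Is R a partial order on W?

Reflexive: no — a is not related to itself.
Transitive: no — a R f and f R e, but not a R e.
Antisymmetric: no — a R f and f R a with a ≠ f.
So R is not a partial order.

No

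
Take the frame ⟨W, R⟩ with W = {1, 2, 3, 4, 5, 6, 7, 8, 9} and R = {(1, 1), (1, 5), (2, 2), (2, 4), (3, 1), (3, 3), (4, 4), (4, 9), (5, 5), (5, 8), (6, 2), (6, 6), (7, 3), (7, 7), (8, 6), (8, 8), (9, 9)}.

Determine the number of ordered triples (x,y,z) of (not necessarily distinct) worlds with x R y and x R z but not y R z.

8

Enumerating: (1,5,1), (2,4,2), (3,1,3), (4,9,4), (5,8,5), (6,2,6), (7,3,7), (8,6,8).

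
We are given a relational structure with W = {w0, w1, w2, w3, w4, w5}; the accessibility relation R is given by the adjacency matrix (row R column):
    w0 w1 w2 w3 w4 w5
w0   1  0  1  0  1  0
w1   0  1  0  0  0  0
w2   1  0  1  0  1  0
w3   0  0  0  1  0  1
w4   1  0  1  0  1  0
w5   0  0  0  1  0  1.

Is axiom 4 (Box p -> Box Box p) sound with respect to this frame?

By correspondence theory, 4 is valid on a frame iff R is transitive.
Transitive: yes — every two-step R-path is closed by a direct edge.

Yes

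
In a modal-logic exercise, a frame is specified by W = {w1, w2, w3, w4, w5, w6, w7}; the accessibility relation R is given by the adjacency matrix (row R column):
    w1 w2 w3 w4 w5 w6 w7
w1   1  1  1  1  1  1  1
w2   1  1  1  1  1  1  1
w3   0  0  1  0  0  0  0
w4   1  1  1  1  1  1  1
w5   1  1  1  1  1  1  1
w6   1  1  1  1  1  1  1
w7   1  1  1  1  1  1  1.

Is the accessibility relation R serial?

Serial: yes — every world has a successor (e.g. w1 R w1).

Yes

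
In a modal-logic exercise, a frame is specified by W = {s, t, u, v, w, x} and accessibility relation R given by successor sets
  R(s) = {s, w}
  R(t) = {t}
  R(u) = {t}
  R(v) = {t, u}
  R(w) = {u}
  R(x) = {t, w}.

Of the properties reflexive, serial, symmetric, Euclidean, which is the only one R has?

serial

Reflexive: no — u is not related to itself.
Serial: yes — every world has a successor (e.g. s R s).
Symmetric: no — s R w but not w R s.
Euclidean: no — v R t and v R u, but not t R u.
Only serial holds.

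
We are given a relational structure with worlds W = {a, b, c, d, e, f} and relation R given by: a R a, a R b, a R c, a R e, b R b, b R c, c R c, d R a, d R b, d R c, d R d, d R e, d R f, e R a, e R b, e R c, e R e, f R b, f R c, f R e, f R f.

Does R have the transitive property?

Transitive: no — f R e and e R a, but not f R a.

No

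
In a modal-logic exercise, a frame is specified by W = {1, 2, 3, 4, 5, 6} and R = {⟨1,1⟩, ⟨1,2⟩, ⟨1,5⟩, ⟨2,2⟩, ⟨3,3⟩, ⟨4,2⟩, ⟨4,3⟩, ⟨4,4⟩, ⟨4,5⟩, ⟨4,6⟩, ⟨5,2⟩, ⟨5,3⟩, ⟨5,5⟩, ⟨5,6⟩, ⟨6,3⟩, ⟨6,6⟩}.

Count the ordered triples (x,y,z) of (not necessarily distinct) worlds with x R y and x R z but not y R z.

Enumerating: (1,2,1), (1,2,5), (1,5,1), (4,2,3), (4,2,4), (4,2,5), (4,2,6), (4,3,2), (4,3,4), (4,3,5), (4,3,6), (4,5,4), … and 12 more.
Total: 24.

24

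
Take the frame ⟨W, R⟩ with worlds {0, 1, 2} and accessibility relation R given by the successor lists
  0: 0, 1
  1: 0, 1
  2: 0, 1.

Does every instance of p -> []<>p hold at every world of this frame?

No

The schema B characterises exactly the symmetric frames.
Symmetric: no — 2 R 0 but not 0 R 2.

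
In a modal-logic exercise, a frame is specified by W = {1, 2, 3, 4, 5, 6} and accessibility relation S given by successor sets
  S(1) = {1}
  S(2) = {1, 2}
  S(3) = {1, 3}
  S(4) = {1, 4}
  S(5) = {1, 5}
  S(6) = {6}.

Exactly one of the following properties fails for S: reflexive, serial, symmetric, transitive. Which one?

Reflexive: yes — every world is S-related to itself.
Serial: yes — every world has a successor (e.g. 1 S 1).
Symmetric: no — 2 S 1 but not 1 S 2.
Transitive: yes — every two-step S-path is closed by a direct edge.
Only symmetric fails.

symmetric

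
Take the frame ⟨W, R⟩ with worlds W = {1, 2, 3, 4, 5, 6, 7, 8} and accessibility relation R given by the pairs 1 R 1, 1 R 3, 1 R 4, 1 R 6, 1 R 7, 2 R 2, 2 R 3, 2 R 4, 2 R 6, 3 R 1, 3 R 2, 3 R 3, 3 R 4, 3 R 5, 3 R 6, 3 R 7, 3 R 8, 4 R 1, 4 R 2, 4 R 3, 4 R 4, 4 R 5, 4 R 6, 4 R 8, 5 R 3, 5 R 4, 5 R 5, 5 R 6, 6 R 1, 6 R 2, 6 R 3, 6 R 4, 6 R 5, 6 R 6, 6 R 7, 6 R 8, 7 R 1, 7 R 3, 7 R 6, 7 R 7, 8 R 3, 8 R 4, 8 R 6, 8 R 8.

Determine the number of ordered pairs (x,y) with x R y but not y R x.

R is symmetric; there are no such tuples.

0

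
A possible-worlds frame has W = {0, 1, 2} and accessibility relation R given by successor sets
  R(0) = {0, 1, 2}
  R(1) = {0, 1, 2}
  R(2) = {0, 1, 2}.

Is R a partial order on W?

No

Reflexive: yes — every world is R-related to itself.
Transitive: yes — every two-step R-path is closed by a direct edge.
Antisymmetric: no — 0 R 1 and 1 R 0 with 0 ≠ 1.
So R is not a partial order.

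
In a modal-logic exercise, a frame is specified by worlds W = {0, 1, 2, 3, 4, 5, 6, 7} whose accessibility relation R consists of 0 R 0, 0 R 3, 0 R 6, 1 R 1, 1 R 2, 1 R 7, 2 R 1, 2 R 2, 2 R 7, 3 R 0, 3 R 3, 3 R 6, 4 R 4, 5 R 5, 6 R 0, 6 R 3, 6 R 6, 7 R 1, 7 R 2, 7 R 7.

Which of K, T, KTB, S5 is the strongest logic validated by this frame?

S5

Reflexive (axiom T): yes — every world is R-related to itself.
Symmetric (axiom B): yes — every pair in R has its reverse in R.
Euclidean (axiom 5): yes — any two successors of a common world are R-related.
So F validates K, T, KTB, S5. The strongest is S5.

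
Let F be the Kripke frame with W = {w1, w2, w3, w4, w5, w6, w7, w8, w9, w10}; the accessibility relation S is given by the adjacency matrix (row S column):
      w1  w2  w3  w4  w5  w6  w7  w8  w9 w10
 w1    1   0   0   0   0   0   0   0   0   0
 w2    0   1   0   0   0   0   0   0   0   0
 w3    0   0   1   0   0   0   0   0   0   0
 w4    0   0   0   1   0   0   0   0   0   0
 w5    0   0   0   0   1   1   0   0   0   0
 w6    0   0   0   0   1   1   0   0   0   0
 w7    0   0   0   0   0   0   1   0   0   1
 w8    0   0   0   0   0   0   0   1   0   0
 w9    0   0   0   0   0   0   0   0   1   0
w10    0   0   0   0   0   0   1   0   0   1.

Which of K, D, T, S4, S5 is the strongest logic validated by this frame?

Serial (axiom D): yes — every world has a successor (e.g. w1 S w1).
Reflexive (axiom T): yes — every world is S-related to itself.
Transitive (axiom 4): yes — every two-step S-path is closed by a direct edge.
Euclidean (axiom 5): yes — any two successors of a common world are S-related.
So F validates K, D, T, S4, S5. The strongest is S5.

S5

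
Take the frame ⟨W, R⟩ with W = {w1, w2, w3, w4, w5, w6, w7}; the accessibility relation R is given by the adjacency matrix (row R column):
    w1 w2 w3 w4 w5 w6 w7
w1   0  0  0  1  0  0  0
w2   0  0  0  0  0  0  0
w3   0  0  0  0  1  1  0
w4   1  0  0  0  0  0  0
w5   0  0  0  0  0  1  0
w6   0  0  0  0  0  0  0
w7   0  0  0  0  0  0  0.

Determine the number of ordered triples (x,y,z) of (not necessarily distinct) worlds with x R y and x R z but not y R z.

Enumerating: (w1,w4,w4), (w3,w5,w5), (w3,w6,w5), (w3,w6,w6), (w4,w1,w1), (w5,w6,w6).

6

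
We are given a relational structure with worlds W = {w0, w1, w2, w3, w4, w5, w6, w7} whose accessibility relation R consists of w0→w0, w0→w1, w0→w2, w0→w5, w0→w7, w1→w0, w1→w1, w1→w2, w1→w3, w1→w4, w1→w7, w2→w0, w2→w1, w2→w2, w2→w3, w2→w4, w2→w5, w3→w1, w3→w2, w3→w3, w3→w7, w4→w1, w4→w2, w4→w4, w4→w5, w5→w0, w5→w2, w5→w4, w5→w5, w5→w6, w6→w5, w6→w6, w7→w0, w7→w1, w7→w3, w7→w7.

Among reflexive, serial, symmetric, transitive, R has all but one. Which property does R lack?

Reflexive: yes — every world is R-related to itself.
Serial: yes — every world has a successor (e.g. w0 R w0).
Symmetric: yes — every pair in R has its reverse in R.
Transitive: no — w0 R w1 and w1 R w3, but not w0 R w3.
Only transitive fails.

transitive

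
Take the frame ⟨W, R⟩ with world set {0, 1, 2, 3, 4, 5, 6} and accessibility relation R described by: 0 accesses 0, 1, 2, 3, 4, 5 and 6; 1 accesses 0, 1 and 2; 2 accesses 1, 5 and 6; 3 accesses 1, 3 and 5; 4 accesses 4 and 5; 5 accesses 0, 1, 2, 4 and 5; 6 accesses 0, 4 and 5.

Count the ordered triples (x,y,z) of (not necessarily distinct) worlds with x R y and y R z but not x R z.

30

Enumerating: (1,0,3), (1,0,4), (1,0,5), (1,0,6), (1,2,5), (1,2,6), (2,1,0), (2,1,2), (2,5,0), (2,5,2), (2,5,4), (2,6,0), … and 18 more.
Total: 30.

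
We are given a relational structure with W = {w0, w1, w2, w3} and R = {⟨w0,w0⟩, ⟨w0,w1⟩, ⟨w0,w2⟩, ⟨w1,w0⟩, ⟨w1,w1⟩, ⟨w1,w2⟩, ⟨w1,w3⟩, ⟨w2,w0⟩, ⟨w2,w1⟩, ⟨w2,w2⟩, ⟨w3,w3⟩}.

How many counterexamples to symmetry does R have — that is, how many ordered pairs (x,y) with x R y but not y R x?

Enumerating: (w1,w3).

1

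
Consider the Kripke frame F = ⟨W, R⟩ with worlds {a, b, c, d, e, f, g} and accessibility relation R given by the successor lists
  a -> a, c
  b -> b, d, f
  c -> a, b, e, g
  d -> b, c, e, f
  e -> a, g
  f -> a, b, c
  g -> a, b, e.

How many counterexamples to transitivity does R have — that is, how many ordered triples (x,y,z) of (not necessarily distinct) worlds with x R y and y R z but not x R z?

Enumerating: (a,c,b), (a,c,e), (a,c,g), (b,d,c), (b,d,e), (b,f,a), (b,f,c), (c,a,c), (c,b,d), (c,b,f), (d,b,d), (d,c,a), … and 15 more.
Total: 27.

27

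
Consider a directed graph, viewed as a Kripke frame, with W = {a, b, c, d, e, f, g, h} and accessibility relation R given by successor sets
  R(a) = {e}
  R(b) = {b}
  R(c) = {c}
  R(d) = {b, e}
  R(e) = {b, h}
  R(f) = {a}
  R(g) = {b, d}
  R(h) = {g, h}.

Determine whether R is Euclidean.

No

Euclidean: no — d R b and d R e, but not b R e.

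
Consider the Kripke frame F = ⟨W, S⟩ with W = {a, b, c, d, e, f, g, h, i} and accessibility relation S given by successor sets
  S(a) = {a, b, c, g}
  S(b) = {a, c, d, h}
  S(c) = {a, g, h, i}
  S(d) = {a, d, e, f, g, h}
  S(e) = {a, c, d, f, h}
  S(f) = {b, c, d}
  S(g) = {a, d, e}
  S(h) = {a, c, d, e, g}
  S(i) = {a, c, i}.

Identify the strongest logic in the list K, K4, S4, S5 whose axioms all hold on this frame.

Transitive (axiom 4): no — a S b and b S d, but not a S d.
Reflexive (axiom T): no — b is not related to itself.
Euclidean (axiom 5): no — a S b and a S g, but not b S g.
So F validates K; K4 would additionally require S to be transitive. The strongest is K.

K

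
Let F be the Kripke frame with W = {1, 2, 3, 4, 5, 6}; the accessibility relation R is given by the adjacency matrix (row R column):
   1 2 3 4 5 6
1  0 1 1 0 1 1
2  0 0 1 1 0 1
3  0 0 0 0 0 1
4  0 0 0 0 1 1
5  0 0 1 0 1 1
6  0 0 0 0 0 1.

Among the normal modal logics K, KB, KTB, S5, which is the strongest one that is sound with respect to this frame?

K

Symmetric (axiom B): no — 1 R 2 but not 2 R 1.
Reflexive (axiom T): no — 1 is not related to itself.
Euclidean (axiom 5): no — 1 R 2 and 1 R 5, but not 2 R 5.
So F validates K; KB would additionally require R to be symmetric. The strongest is K.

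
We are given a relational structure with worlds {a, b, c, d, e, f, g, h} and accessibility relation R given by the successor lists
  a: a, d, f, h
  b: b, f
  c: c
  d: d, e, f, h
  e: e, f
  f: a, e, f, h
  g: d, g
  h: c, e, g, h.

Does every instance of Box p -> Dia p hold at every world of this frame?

Yes

The schema D characterises exactly the serial frames.
Serial: yes — every world has a successor (e.g. a R a).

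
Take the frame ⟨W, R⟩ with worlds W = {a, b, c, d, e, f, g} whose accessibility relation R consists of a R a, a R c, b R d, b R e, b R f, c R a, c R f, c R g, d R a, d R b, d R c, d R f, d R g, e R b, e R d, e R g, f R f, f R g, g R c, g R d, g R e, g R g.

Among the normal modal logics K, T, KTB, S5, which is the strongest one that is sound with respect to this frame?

Reflexive (axiom T): no — b is not related to itself.
Symmetric (axiom B): no — b R f but not f R b.
Euclidean (axiom 5): no — b R d and b R e, but not d R e.
So F validates K; T would additionally require R to be reflexive. The strongest is K.

K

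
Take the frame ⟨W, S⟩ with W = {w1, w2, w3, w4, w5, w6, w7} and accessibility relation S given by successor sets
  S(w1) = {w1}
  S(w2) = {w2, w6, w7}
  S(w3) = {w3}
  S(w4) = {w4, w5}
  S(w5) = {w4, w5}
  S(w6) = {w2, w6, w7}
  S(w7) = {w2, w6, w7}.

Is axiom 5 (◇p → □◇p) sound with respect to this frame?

By correspondence theory, 5 is valid on a frame iff S is Euclidean.
Euclidean: yes — any two successors of a common world are S-related.

Yes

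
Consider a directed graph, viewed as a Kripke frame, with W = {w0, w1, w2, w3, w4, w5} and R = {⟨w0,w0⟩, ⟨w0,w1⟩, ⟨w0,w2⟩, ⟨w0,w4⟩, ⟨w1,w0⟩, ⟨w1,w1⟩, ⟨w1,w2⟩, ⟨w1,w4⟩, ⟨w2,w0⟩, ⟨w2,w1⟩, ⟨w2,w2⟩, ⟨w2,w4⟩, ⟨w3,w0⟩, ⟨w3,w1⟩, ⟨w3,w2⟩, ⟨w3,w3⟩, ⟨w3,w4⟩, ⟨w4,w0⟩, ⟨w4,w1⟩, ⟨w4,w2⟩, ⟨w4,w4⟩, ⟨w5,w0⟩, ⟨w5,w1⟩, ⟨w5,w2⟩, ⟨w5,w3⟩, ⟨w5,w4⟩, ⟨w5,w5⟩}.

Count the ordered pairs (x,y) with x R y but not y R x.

9

Enumerating: (w3,w0), (w3,w1), (w3,w2), (w3,w4), (w5,w0), (w5,w1), (w5,w2), (w5,w3), (w5,w4).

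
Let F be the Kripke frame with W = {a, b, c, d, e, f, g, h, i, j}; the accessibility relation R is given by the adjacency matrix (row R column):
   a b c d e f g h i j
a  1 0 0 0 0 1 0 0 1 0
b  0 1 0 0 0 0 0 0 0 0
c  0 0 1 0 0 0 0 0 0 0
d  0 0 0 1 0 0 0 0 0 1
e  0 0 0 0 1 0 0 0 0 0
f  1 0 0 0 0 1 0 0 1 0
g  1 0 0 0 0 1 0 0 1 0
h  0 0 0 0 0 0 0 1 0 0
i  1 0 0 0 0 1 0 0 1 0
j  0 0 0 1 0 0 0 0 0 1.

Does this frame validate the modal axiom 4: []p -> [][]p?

The schema 4 characterises exactly the transitive frames.
Transitive: yes — every two-step R-path is closed by a direct edge.

Yes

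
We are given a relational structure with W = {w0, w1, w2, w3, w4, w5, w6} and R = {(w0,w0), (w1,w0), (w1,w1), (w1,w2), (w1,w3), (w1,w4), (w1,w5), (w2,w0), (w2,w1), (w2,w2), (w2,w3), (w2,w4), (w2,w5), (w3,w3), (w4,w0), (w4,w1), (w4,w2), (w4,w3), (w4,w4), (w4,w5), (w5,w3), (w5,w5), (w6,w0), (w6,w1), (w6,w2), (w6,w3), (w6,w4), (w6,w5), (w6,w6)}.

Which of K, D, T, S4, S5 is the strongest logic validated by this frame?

S4

Serial (axiom D): yes — every world has a successor (e.g. w0 R w0).
Reflexive (axiom T): yes — every world is R-related to itself.
Transitive (axiom 4): yes — every two-step R-path is closed by a direct edge.
Euclidean (axiom 5): no — w1 R w0 and w1 R w2, but not w0 R w2.
So F validates K, D, T, S4; S5 would additionally require R to be Euclidean. The strongest is S4.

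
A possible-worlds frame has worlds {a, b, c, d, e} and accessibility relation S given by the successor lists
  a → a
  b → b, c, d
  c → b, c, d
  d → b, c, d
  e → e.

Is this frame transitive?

Yes

Transitive: yes — every two-step S-path is closed by a direct edge.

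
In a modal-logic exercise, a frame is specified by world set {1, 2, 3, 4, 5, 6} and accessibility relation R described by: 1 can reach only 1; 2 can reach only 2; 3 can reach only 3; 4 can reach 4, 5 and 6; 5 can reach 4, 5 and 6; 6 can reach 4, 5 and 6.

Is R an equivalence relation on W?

Reflexive: yes — every world is R-related to itself.
Symmetric: yes — every pair in R has its reverse in R.
Transitive: yes — every two-step R-path is closed by a direct edge.
So R is an equivalence relation.

Yes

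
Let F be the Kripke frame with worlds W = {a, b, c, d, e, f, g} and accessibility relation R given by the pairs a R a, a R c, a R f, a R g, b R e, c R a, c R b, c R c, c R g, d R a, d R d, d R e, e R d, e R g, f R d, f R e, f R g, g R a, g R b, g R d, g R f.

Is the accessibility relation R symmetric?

Symmetric: no — a R f but not f R a.

No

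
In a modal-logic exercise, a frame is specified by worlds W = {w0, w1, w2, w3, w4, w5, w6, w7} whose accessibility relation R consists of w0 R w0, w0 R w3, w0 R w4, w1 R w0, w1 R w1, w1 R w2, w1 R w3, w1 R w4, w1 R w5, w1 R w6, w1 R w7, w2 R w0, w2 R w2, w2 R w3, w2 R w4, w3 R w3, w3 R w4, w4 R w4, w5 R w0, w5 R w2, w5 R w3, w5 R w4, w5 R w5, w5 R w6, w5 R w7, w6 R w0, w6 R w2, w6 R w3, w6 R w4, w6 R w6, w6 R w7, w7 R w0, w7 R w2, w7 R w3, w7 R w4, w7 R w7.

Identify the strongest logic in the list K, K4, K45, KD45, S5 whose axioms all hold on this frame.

Transitive (axiom 4): yes — every two-step R-path is closed by a direct edge.
Euclidean (axiom 5): no — w0 R w4 and w0 R w3, but not w4 R w3.
Serial (axiom D): yes — every world has a successor (e.g. w0 R w0).
Reflexive (axiom T): yes — every world is R-related to itself.
So F validates K, K4; K45 would additionally require R to be Euclidean. The strongest is K4.

K4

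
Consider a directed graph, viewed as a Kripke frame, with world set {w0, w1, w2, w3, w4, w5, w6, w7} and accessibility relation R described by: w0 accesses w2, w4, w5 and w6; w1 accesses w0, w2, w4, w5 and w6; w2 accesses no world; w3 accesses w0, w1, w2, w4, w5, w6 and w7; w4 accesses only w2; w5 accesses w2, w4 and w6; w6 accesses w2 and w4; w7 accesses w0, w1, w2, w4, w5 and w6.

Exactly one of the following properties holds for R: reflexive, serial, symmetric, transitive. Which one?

Reflexive: no — w0 is not related to itself.
Serial: no — w2 has no R-successor.
Symmetric: no — w0 R w2 but not w2 R w0.
Transitive: yes — every two-step R-path is closed by a direct edge.
Only transitive holds.

transitive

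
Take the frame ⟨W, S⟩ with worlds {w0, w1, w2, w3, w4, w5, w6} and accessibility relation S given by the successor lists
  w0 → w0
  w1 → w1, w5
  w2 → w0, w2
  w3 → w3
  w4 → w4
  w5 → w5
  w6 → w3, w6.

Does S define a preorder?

Reflexive: yes — every world is S-related to itself.
Transitive: yes — every two-step S-path is closed by a direct edge.
So S is a preorder.

Yes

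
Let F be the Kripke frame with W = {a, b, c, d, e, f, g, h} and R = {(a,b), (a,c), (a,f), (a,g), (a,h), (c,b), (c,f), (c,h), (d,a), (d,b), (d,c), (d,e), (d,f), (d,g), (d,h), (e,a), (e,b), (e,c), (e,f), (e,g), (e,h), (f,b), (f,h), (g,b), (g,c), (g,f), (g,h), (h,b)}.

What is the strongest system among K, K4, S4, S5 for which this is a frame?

K4

Transitive (axiom 4): yes — every two-step R-path is closed by a direct edge.
Reflexive (axiom T): no — a is not related to itself.
Euclidean (axiom 5): no — a R b and a R c, but not b R c.
So F validates K, K4; S4 would additionally require R to be reflexive. The strongest is K4.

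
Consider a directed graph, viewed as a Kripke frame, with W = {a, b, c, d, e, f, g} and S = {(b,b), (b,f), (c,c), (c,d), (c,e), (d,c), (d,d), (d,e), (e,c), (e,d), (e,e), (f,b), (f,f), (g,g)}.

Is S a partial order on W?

No

Reflexive: no — a is not related to itself.
Transitive: yes — every two-step S-path is closed by a direct edge.
Antisymmetric: no — b S f and f S b with b ≠ f.
So S is not a partial order.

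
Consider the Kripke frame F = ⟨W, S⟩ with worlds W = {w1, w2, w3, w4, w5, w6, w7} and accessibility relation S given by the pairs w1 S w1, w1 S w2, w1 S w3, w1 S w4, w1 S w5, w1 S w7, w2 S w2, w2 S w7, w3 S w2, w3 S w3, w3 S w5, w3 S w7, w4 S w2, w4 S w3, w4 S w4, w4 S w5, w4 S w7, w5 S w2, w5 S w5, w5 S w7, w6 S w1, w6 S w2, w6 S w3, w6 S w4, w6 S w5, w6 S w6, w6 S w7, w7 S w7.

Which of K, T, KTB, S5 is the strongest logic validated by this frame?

Reflexive (axiom T): yes — every world is S-related to itself.
Symmetric (axiom B): no — w1 S w2 but not w2 S w1.
Euclidean (axiom 5): no — w1 S w2 and w1 S w3, but not w2 S w3.
So F validates K, T; KTB would additionally require S to be symmetric. The strongest is T.

T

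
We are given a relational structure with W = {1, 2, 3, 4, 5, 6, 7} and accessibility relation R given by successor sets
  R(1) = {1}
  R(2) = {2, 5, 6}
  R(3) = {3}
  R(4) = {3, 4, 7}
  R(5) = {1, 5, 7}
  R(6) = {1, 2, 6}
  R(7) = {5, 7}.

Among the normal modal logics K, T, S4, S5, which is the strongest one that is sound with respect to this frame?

T

Reflexive (axiom T): yes — every world is R-related to itself.
Transitive (axiom 4): no — 2 R 5 and 5 R 1, but not 2 R 1.
Euclidean (axiom 5): no — 2 R 5 and 2 R 6, but not 5 R 6.
So F validates K, T; S4 would additionally require R to be transitive. The strongest is T.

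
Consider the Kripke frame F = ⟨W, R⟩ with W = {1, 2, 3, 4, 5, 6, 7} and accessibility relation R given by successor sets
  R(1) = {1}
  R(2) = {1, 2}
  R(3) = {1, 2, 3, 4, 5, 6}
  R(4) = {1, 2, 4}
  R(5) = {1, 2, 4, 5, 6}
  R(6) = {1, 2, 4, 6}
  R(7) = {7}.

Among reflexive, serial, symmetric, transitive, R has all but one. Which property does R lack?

Reflexive: yes — every world is R-related to itself.
Serial: yes — every world has a successor (e.g. 1 R 1).
Symmetric: no — 2 R 1 but not 1 R 2.
Transitive: yes — every two-step R-path is closed by a direct edge.
Only symmetric fails.

symmetric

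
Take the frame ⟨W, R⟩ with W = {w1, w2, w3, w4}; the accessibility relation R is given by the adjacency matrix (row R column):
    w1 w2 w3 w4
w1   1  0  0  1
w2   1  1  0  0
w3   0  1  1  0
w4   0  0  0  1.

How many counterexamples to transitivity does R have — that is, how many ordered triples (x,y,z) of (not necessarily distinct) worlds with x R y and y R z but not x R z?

Enumerating: (w2,w1,w4), (w3,w2,w1).

2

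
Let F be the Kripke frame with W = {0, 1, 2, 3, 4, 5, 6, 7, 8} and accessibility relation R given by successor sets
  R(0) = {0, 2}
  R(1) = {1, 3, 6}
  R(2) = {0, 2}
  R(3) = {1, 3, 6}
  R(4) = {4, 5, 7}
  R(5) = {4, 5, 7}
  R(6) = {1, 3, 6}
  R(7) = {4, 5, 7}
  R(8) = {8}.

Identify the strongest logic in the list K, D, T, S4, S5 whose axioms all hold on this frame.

Serial (axiom D): yes — every world has a successor (e.g. 0 R 0).
Reflexive (axiom T): yes — every world is R-related to itself.
Transitive (axiom 4): yes — every two-step R-path is closed by a direct edge.
Euclidean (axiom 5): yes — any two successors of a common world are R-related.
So F validates K, D, T, S4, S5. The strongest is S5.

S5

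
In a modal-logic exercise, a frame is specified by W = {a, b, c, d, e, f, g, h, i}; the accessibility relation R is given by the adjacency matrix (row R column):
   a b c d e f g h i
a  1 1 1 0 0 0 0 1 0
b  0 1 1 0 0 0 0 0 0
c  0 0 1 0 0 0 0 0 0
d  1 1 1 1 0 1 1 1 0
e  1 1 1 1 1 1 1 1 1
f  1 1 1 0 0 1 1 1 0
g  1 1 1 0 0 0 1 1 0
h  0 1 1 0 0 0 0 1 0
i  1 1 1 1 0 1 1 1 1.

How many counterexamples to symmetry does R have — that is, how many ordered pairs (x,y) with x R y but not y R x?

36

Enumerating: (a,b), (a,c), (a,h), (b,c), (d,a), (d,b), (d,c), (d,f), (d,g), (d,h), (e,a), (e,b), … and 24 more.
Total: 36.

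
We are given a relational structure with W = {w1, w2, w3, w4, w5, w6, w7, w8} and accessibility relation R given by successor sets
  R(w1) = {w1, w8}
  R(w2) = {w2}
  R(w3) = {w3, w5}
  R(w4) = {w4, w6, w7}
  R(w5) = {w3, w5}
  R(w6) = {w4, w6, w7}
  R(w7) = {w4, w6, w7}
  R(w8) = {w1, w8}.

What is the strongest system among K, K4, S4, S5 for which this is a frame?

Transitive (axiom 4): yes — every two-step R-path is closed by a direct edge.
Reflexive (axiom T): yes — every world is R-related to itself.
Euclidean (axiom 5): yes — any two successors of a common world are R-related.
So F validates K, K4, S4, S5. The strongest is S5.

S5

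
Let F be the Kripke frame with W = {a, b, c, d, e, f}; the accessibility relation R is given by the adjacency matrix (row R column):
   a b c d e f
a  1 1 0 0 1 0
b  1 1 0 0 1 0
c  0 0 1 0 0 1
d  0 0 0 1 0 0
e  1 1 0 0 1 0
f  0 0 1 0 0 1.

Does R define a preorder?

Yes

Reflexive: yes — every world is R-related to itself.
Transitive: yes — every two-step R-path is closed by a direct edge.
So R is a preorder.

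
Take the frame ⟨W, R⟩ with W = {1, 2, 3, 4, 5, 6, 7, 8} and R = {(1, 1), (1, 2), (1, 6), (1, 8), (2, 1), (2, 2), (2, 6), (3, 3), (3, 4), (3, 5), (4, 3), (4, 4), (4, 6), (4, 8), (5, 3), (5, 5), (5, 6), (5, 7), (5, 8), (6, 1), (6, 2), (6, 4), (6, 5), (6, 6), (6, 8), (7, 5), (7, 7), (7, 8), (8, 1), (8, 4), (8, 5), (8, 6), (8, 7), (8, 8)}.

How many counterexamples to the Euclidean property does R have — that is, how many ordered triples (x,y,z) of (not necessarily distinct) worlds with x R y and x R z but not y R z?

Enumerating: (1,2,8), (1,8,2), (3,4,5), (3,5,4), (4,3,6), (4,3,8), (4,6,3), (4,8,3), (5,3,6), (5,3,7), (5,3,8), (5,6,3), … and 28 more.
Total: 40.

40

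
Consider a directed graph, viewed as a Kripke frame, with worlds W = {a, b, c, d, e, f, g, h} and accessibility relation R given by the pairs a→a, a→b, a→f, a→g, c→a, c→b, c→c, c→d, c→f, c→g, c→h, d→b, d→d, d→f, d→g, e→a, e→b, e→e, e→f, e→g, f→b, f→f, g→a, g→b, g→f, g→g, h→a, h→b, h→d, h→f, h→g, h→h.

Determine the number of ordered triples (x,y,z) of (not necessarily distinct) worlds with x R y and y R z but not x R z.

1

Enumerating: (d,g,a).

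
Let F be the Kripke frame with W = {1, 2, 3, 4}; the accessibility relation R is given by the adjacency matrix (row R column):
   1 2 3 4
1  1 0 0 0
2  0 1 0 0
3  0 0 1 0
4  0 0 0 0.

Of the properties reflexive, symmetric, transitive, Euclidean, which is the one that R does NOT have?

Reflexive: no — 4 is not related to itself.
Symmetric: yes — every pair in R has its reverse in R.
Transitive: yes — every two-step R-path is closed by a direct edge.
Euclidean: yes — any two successors of a common world are R-related.
Only reflexive fails.

reflexive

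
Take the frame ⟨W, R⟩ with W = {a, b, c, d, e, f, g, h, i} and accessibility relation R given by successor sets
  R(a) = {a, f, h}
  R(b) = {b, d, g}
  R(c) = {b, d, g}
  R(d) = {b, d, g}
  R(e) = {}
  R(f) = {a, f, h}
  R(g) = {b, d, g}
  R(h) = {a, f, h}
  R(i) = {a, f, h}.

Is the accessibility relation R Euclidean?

Euclidean: yes — any two successors of a common world are R-related.

Yes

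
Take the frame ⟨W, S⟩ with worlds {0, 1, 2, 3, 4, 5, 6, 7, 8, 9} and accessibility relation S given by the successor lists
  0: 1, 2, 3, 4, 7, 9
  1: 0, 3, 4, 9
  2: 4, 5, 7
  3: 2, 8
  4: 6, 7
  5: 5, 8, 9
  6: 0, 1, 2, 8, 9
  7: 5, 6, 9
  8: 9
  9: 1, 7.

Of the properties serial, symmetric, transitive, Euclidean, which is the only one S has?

Serial: yes — every world has a successor (e.g. 0 S 1).
Symmetric: no — 0 S 2 but not 2 S 0.
Transitive: no — 0 S 2 and 2 S 5, but not 0 S 5.
Euclidean: no — 0 S 1 and 0 S 2, but not 1 S 2.
Only serial holds.

serial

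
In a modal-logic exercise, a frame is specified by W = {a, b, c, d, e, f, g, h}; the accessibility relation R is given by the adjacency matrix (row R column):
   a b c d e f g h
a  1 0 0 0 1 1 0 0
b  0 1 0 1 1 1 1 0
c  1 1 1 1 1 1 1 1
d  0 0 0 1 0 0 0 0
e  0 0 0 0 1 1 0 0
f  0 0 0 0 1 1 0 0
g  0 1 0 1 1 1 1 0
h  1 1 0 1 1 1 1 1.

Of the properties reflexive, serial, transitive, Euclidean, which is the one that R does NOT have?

Reflexive: yes — every world is R-related to itself.
Serial: yes — every world has a successor (e.g. a R a).
Transitive: yes — every two-step R-path is closed by a direct edge.
Euclidean: no — b R d and b R e, but not d R e.
Only Euclidean fails.

Euclidean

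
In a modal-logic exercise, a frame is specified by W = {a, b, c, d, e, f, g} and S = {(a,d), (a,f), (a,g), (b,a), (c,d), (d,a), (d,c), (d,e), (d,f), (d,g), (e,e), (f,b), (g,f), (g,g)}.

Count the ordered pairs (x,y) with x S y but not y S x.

8

Enumerating: (a,f), (a,g), (b,a), (d,e), (d,f), (d,g), (f,b), (g,f).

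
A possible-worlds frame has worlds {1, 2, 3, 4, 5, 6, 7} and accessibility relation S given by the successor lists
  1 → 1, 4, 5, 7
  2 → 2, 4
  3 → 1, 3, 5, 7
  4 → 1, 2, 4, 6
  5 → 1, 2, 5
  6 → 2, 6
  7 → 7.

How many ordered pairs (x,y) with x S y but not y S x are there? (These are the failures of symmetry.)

7

Enumerating: (1,7), (3,1), (3,5), (3,7), (4,6), (5,2), (6,2).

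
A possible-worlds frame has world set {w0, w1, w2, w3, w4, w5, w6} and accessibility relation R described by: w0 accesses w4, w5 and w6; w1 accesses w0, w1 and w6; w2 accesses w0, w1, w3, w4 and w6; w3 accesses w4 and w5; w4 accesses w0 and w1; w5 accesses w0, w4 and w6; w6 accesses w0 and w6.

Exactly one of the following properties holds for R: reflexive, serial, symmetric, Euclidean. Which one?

Reflexive: no — w0 is not related to itself.
Serial: yes — every world has a successor (e.g. w0 R w4).
Symmetric: no — w1 R w0 but not w0 R w1.
Euclidean: no — w0 R w4 and w0 R w5, but not w4 R w5.
Only serial holds.

serial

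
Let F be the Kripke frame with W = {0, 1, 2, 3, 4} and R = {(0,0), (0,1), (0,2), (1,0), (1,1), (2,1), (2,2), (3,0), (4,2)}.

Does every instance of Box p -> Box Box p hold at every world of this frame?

No

By correspondence theory, 4 is valid on a frame iff R is transitive.
Transitive: no — 1 R 0 and 0 R 2, but not 1 R 2.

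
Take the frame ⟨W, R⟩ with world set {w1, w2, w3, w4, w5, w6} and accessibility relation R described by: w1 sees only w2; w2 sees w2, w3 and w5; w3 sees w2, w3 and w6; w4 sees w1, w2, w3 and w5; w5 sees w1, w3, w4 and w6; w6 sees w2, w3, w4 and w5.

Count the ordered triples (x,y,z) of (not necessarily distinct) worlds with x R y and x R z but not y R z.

Enumerating: (w2,w3,w5), (w2,w5,w2), (w2,w5,w5), (w3,w2,w6), (w3,w6,w6), (w4,w1,w1), (w4,w1,w3), (w4,w1,w5), (w4,w2,w1), (w4,w3,w1), (w4,w3,w5), (w4,w5,w2), … and 17 more.
Total: 29.

29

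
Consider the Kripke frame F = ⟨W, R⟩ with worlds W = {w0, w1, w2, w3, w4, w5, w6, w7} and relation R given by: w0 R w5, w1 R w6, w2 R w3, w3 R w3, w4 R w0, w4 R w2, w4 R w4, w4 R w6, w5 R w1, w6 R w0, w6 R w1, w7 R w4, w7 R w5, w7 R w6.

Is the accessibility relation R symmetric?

No

Symmetric: no — w0 R w5 but not w5 R w0.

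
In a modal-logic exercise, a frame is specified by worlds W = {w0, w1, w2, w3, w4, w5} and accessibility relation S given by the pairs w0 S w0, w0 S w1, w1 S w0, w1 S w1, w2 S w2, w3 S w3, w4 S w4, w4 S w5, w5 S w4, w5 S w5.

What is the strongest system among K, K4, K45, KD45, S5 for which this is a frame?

Transitive (axiom 4): yes — every two-step S-path is closed by a direct edge.
Euclidean (axiom 5): yes — any two successors of a common world are S-related.
Serial (axiom D): yes — every world has a successor (e.g. w0 S w0).
Reflexive (axiom T): yes — every world is S-related to itself.
So F validates K, K4, K45, KD45, S5. The strongest is S5.

S5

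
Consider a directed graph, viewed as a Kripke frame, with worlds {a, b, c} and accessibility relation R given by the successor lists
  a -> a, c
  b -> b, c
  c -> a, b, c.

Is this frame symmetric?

Yes

Symmetric: yes — every pair in R has its reverse in R.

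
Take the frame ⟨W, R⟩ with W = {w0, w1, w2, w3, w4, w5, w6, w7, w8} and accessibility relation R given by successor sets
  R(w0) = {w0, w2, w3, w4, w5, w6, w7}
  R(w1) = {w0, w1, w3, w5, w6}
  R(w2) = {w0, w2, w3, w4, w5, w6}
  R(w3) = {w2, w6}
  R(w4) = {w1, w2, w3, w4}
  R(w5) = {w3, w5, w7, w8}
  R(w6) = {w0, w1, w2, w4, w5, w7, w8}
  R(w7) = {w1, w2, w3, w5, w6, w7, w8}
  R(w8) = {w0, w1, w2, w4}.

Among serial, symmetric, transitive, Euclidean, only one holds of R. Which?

serial

Serial: yes — every world has a successor (e.g. w0 R w0).
Symmetric: no — w0 R w3 but not w3 R w0.
Transitive: no — w0 R w4 and w4 R w1, but not w0 R w1.
Euclidean: no — w0 R w2 and w0 R w7, but not w2 R w7.
Only serial holds.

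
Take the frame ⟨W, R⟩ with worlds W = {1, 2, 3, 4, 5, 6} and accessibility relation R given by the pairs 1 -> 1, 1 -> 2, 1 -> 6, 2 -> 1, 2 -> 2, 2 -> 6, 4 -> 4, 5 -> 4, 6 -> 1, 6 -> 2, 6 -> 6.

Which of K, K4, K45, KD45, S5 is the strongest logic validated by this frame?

Transitive (axiom 4): yes — every two-step R-path is closed by a direct edge.
Euclidean (axiom 5): yes — any two successors of a common world are R-related.
Serial (axiom D): no — 3 has no R-successor.
Reflexive (axiom T): no — 3 is not related to itself.
So F validates K, K4, K45; KD45 would additionally require R to be serial. The strongest is K45.

K45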